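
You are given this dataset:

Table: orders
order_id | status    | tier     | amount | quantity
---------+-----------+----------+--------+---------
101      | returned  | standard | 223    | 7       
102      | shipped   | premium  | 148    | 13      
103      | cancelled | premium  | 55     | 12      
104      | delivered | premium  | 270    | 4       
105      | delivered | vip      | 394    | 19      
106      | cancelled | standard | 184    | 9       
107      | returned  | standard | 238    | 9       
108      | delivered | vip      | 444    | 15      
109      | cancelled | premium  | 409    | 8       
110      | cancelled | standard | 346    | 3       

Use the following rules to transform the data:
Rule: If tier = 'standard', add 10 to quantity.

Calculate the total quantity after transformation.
139

Step 1: Count records where tier = 'standard': 4
Step 2: Total bonus added: 4 × 10 = 40
Step 3: Original sum of quantity: 99
Step 4: Final sum = 99 + 40 = 139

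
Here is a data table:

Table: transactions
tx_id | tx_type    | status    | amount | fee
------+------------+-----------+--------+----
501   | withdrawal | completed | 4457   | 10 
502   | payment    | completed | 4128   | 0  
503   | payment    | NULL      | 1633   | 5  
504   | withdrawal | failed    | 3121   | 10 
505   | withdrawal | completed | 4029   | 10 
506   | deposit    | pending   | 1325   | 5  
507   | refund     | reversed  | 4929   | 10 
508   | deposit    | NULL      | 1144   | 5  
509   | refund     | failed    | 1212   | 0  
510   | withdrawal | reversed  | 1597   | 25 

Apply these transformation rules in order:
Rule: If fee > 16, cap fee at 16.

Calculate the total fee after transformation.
71

Step 1: 1 records have fee > 16
Step 2: These records originally summed to 25
Step 3: After capping: 1 × 16 = 16
Step 4: Unaffected records sum: 55
Step 5: Final sum = 16 + 55 = 71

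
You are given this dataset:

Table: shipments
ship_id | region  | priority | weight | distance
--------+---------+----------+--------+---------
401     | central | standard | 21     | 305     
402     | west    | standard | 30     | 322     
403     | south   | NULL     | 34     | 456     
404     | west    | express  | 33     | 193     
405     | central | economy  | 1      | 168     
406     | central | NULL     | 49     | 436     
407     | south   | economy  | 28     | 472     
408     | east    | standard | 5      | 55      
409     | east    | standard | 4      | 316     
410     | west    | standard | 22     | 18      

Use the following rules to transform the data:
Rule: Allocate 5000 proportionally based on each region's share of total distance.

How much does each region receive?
central: 1658.15, east: 676.76, south: 1692.81, west: 972.27

Step 1: Calculate total distance = 2741
Step 2: Calculate each region's proportion:
  central: 909/2741 = 33.16% → 1658.15
  east: 371/2741 = 13.54% → 676.76
  south: 928/2741 = 33.86% → 1692.81
  west: 533/2741 = 19.45% → 972.27
Step 3: Verify: sum of allocations ≈ 5000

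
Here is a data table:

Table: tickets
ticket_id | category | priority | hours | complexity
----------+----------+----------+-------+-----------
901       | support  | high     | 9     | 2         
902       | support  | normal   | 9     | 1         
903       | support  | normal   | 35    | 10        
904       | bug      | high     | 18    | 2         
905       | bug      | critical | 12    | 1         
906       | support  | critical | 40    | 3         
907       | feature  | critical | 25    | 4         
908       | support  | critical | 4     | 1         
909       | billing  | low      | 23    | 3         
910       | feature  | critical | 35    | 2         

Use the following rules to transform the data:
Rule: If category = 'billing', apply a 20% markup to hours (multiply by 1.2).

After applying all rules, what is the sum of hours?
214.6

Step 1: Records with category = 'billing' have total hours = 23
Step 2: Apply multiplier: 23 × 1.2 = 27.6
Step 3: Other records total: 187
Step 4: Final sum = 27.6 + 187 = 214.6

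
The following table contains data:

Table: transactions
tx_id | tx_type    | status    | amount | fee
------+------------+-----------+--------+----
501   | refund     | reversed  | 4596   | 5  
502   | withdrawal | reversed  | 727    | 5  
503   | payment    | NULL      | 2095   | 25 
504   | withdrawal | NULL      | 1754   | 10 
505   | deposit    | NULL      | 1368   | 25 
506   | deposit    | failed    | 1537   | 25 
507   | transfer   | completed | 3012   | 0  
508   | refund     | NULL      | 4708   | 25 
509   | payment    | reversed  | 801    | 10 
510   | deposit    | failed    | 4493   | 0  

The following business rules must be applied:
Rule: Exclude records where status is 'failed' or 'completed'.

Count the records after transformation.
7

Step 1: Count records to exclude
  - 2 (failed) + 1 (completed) = 3 records
Step 2: Total records: 10
Step 3: Remaining = 10 - 3 = 7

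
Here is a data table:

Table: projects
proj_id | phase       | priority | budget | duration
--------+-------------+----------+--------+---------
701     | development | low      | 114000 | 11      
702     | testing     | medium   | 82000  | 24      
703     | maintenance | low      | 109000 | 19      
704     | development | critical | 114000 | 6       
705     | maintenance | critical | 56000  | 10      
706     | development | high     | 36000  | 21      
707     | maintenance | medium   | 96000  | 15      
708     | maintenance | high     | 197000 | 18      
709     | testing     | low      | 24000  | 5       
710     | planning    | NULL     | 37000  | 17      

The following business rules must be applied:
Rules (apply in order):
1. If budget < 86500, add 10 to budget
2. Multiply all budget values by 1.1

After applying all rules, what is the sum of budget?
951555.0

Step 1: Apply Rule 1 - Add 10 to records with budget < 86500
  - 5 records affected: 235000 + (5 × 10) = 235050
  - Unaffected records: 630000
  - Sum after Rule 1: 865050
Step 2: Apply Rule 2 - Multiply all by 1.1
  - 865050 × 1.1 = 951555.0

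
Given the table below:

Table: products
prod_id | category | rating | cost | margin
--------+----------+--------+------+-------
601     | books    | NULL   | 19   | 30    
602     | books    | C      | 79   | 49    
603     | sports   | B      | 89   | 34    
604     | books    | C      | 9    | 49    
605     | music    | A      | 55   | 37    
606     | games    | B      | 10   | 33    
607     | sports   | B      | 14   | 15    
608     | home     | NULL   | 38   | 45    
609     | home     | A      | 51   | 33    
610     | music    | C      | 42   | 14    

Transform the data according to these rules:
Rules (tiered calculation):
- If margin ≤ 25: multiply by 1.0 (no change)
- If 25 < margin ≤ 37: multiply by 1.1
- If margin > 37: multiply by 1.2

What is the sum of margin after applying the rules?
384.3

Step 1: Tier 1 (margin ≤ 25): 2 records, sum = 29 × 1.0 = 29.0
Step 2: Tier 2 (25 < margin ≤ 37): 5 records, sum = 167 × 1.1 = 183.7
Step 3: Tier 3 (margin > 37): 3 records, sum = 143 × 1.2 = 171.6
Step 4: Final sum = 29.0 + 183.7 + 171.6 = 384.3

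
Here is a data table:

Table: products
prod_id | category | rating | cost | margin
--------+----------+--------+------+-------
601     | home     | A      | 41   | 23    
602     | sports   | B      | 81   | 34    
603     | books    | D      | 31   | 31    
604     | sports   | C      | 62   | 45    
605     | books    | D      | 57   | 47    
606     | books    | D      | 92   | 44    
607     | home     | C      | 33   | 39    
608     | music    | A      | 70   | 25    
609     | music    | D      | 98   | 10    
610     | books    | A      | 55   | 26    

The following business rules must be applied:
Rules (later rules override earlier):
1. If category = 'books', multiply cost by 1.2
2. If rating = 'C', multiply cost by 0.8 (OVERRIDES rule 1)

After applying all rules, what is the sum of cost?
648.0

Step 1: Rule 2 takes priority for records with rating = 'C'
  - 2 records: 95 × 0.8 = 76.0
Step 2: Rule 1 applies to remaining records with category = 'books'
  - 4 records: 235 × 1.2 = 282.0
Step 3: Other records unchanged: 290
Step 4: Final sum = 76.0 + 282.0 + 290 = 648.0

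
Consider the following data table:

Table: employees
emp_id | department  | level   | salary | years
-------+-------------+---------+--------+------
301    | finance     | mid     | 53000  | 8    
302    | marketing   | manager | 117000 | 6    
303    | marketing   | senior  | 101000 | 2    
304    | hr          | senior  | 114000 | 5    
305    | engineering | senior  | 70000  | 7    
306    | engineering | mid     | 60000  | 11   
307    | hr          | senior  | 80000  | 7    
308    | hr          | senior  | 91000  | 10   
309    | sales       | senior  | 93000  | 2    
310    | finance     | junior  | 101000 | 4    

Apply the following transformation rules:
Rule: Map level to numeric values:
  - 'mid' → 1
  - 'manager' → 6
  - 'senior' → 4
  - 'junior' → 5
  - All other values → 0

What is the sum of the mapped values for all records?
37

Step 1: Apply mapping to each record
Step 2: Count by status:
  'mid': 2 records × 1 = 2
  'manager': 1 records × 6 = 6
  'senior': 6 records × 4 = 24
  'junior': 1 records × 5 = 5
Step 3: Sum all mapped values = 37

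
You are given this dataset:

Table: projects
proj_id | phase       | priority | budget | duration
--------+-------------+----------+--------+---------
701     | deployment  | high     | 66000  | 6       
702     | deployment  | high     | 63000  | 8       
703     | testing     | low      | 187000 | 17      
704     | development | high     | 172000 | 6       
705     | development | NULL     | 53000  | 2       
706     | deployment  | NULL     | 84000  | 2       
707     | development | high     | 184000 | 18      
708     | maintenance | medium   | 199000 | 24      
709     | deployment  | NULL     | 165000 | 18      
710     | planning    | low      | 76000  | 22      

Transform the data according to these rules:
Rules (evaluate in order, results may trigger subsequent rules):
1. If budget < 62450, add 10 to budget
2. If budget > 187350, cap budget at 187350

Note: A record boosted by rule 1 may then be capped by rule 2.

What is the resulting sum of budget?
1237360

Step 1: Apply rule 1 to records with budget < 62450
  - 1 records get bonus of 10
  - Of these, 0 records then exceed 187350 and get capped
Step 2: Apply rule 2 to records with budget > 187350
  - 1 records (original) are capped
Step 3: Calculate final sum = 1237360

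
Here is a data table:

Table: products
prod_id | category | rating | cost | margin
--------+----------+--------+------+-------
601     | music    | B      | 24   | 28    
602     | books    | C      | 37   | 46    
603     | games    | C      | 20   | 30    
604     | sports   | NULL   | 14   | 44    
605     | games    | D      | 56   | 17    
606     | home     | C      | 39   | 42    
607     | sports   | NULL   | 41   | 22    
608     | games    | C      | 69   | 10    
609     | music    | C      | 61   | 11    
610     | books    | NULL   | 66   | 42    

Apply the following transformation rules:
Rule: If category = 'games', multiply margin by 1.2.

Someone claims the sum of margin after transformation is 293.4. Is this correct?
No, the correct result is 303.4.

Step 1: Calculate the correct sum after transformation
Step 2: Apply multiplier 1.2 to records where category = 'games'
Step 3: Correct result = 303.4
Step 4: Claimed result = 293.4
Step 5: 303.4 ≠ 293.4
Conclusion: The claimed result is incorrect. The correct answer is 303.4.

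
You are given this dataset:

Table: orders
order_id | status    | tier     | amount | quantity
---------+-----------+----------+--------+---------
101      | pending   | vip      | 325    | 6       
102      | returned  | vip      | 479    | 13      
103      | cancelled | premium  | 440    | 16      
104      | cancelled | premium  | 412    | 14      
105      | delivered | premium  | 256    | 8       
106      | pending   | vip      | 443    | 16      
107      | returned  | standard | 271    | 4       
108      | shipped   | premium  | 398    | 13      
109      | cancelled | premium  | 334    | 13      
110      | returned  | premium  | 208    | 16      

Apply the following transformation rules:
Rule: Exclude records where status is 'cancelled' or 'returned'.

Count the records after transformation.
4

Step 1: Count records to exclude
  - 3 (cancelled) + 3 (returned) = 6 records
Step 2: Total records: 10
Step 3: Remaining = 10 - 6 = 4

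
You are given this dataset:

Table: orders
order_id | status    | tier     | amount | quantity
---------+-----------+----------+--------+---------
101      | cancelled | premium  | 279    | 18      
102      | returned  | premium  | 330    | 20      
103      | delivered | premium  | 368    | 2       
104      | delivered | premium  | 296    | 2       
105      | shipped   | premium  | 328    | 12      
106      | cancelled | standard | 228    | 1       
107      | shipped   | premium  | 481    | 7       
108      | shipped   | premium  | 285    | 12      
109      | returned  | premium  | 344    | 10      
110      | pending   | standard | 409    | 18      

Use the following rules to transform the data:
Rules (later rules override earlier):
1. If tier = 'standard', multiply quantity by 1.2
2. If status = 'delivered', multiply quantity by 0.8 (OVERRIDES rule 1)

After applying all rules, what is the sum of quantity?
105.0

Step 1: Rule 2 takes priority for records with status = 'delivered'
  - 2 records: 4 × 0.8 = 3.2
Step 2: Rule 1 applies to remaining records with tier = 'standard'
  - 2 records: 19 × 1.2 = 22.8
Step 3: Other records unchanged: 79
Step 4: Final sum = 3.2 + 22.8 + 79 = 105.0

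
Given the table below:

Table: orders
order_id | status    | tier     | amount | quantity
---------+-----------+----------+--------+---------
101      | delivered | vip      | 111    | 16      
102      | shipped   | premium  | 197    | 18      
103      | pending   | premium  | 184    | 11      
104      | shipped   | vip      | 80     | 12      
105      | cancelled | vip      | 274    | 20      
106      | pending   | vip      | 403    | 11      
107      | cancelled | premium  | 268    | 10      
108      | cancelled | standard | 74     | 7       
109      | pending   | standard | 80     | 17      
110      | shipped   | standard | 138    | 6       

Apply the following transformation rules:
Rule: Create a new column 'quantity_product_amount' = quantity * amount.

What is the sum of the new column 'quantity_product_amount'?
23605

Step 1: For each record, compute quantity * amount
Example calculations:
  16 * 111 = 1776
  18 * 197 = 3546
  11 * 184 = 2024
  ...
Step 2: Sum all derived values
Step 3: Total = 23605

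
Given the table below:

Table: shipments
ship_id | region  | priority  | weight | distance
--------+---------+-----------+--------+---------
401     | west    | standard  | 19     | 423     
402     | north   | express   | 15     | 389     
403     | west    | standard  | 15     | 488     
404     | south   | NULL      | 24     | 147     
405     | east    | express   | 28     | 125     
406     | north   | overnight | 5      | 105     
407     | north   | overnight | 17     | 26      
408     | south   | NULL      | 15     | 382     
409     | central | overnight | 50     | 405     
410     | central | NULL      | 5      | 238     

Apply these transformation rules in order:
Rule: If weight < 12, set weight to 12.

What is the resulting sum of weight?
207

Step 1: 2 records have weight < 12
Step 2: These records originally summed to 10
Step 3: After setting to minimum: 2 × 12 = 24
Step 4: Unaffected records sum: 183
Step 5: Final sum = 24 + 183 = 207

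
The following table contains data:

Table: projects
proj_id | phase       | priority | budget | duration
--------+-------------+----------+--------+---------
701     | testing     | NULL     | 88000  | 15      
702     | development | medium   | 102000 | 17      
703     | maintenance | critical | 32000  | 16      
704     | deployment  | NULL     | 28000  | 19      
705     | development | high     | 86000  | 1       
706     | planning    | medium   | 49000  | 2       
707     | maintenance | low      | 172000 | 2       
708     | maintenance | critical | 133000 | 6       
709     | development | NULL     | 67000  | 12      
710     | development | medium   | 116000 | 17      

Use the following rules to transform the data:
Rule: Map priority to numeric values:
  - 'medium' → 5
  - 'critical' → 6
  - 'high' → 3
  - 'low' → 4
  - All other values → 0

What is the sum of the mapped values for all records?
34

Step 1: Apply mapping to each record
Step 2: Count by status:
  'medium': 3 records × 5 = 15
  'critical': 2 records × 6 = 12
  'high': 1 records × 3 = 3
  'low': 1 records × 4 = 4
Step 3: Sum all mapped values = 34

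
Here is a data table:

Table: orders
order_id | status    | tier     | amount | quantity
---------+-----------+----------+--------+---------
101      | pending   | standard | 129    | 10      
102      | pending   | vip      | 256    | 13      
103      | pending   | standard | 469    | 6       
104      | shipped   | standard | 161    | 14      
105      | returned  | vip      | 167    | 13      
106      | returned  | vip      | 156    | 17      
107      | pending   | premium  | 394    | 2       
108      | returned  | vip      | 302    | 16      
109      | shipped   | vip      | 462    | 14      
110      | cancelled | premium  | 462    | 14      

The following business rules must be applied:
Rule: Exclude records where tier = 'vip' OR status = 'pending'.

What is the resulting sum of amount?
623

Step 1: Find records where tier = 'vip' OR status = 'pending'
Step 2: 8 records match, summing to 2335
Step 3: Original sum: 2958
Step 4: Remaining sum = 2958 - 2335 = 623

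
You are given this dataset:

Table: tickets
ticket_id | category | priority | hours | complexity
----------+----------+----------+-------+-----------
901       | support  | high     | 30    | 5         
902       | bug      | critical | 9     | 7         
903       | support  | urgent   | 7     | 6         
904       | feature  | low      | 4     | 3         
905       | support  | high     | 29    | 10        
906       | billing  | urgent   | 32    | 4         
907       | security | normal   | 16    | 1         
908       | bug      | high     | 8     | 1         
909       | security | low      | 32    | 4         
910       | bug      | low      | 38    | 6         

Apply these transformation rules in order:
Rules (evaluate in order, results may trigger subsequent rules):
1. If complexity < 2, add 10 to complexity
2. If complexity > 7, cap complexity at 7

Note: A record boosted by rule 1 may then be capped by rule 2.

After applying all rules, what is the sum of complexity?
56

Step 1: Apply rule 1 to records with complexity < 2
  - 2 records get bonus of 10
  - Of these, 2 records then exceed 7 and get capped
Step 2: Apply rule 2 to records with complexity > 7
  - 1 records (original) are capped
Step 3: Calculate final sum = 56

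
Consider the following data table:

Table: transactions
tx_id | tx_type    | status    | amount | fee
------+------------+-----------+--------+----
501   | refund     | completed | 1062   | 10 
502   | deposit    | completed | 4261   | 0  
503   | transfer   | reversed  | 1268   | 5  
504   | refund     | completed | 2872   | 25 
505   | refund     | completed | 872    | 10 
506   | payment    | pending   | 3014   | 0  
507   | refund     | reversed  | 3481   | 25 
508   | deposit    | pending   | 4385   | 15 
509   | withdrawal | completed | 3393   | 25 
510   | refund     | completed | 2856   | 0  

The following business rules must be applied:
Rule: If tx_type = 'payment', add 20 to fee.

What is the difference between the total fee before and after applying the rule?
20

Step 1: Original sum of fee = 115
Step 2: 1 records have tx_type = 'payment'
Step 3: Each affected record changes by 20
Step 4: Total change = 1 × 20 = 20
Step 5: New sum = 115 + 20 = 135
Step 6: Difference = |135 - 115| = 20
        (Sum increased by 20)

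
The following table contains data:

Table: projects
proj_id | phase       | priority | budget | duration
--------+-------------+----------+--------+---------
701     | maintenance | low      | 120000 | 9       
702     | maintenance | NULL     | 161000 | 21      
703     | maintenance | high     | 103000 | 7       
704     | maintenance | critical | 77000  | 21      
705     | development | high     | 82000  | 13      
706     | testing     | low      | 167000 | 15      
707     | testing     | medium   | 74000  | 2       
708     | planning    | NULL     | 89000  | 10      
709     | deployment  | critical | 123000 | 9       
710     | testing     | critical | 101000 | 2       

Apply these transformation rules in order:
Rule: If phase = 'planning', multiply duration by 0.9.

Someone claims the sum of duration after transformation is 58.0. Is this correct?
No, the correct result is 108.0.

Step 1: Calculate the correct sum after transformation
Step 2: Apply multiplier 0.9 to records where phase = 'planning'
Step 3: Correct result = 108.0
Step 4: Claimed result = 58.0
Step 5: 108.0 ≠ 58.0
Conclusion: The claimed result is incorrect. The correct answer is 108.0.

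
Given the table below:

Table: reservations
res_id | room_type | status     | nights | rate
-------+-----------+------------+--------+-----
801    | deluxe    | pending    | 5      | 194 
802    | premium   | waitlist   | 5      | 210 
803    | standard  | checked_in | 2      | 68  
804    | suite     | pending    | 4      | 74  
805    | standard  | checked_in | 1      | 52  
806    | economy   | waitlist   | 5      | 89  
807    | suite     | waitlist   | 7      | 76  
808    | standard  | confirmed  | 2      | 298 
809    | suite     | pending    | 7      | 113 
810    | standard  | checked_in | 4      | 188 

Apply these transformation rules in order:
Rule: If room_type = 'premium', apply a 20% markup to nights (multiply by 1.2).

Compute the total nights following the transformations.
43.0

Step 1: Records with room_type = 'premium' have total nights = 5
Step 2: Apply multiplier: 5 × 1.2 = 6.0
Step 3: Other records total: 37
Step 4: Final sum = 6.0 + 37 = 43.0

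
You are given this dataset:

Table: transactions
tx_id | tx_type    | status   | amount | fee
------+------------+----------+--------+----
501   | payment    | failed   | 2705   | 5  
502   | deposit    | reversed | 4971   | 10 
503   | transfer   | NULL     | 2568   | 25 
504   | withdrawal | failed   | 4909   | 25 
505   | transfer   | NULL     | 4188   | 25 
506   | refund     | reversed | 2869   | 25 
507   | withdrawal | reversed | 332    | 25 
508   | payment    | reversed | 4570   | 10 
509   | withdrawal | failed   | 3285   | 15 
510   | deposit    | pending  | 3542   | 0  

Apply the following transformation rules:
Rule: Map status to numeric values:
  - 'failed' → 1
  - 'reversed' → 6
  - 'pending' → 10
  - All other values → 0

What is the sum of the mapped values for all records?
37

Step 1: Apply mapping to each record
Step 2: Count by status:
  'failed': 3 records × 1 = 3
  'reversed': 4 records × 6 = 24
  'pending': 1 records × 10 = 10
Step 3: Sum all mapped values = 37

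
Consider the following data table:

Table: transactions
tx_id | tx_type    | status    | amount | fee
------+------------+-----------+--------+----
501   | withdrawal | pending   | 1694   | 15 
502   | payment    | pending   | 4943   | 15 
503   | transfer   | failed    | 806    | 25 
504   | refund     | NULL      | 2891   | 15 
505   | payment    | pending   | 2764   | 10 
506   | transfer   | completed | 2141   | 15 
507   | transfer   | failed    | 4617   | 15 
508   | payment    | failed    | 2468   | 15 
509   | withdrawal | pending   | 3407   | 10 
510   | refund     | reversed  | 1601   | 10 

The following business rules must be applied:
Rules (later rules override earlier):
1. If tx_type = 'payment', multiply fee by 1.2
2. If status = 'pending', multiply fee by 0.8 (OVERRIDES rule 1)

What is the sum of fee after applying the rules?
138.0

Step 1: Rule 2 takes priority for records with status = 'pending'
  - 4 records: 50 × 0.8 = 40.0
Step 2: Rule 1 applies to remaining records with tx_type = 'payment'
  - 1 records: 15 × 1.2 = 18.0
Step 3: Other records unchanged: 80
Step 4: Final sum = 40.0 + 18.0 + 80 = 138.0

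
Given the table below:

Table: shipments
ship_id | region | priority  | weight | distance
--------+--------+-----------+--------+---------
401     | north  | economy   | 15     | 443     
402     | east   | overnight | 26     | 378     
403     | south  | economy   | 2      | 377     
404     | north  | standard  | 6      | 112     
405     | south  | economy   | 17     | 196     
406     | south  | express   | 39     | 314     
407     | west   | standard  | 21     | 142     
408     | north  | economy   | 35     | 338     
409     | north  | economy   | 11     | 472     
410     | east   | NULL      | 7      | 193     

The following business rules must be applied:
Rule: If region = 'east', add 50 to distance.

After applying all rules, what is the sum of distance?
3065

Step 1: Count records where region = 'east': 2
Step 2: Total bonus added: 2 × 50 = 100
Step 3: Original sum of distance: 2965
Step 4: Final sum = 2965 + 100 = 3065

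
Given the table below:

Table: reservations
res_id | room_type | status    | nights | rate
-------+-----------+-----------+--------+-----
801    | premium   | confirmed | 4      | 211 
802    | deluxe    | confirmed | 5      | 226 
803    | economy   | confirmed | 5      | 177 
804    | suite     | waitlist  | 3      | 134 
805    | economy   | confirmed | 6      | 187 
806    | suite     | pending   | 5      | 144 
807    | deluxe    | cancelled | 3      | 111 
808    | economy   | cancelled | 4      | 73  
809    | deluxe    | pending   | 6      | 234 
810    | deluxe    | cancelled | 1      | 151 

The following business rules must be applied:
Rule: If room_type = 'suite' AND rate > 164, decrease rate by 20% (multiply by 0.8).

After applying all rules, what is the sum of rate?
1648

Step 1: Find records where room_type = 'suite' AND rate > 164
Step 2: 0 records match, summing to 0
Step 3: After multiplier: 0 × 0.8 = 0.0
Step 4: Unaffected records sum: 1648
Step 5: Final sum = 0.0 + 1648 = 1648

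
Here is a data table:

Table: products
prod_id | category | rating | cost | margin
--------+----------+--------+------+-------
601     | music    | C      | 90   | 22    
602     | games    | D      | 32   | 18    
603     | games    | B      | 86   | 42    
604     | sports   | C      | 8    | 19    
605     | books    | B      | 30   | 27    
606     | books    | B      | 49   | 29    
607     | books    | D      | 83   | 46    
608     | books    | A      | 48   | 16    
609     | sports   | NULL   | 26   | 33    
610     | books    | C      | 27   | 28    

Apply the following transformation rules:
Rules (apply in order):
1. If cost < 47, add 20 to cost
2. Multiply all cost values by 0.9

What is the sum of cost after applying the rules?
521.1

Step 1: Apply Rule 1 - Add 20 to records with cost < 47
  - 5 records affected: 123 + (5 × 20) = 223
  - Unaffected records: 356
  - Sum after Rule 1: 579
Step 2: Apply Rule 2 - Multiply all by 0.9
  - 579 × 0.9 = 521.1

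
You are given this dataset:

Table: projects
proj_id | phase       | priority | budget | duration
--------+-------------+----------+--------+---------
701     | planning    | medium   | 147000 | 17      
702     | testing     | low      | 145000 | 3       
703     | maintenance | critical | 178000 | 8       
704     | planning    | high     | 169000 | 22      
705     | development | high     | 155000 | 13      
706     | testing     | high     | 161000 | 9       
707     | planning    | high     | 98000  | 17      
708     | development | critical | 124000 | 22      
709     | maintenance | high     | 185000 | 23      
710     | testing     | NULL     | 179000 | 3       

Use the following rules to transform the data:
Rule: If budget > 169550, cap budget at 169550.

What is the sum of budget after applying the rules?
1507650

Step 1: 3 records have budget > 169550
Step 2: These records originally summed to 542000
Step 3: After capping: 3 × 169550 = 508650
Step 4: Unaffected records sum: 999000
Step 5: Final sum = 508650 + 999000 = 1507650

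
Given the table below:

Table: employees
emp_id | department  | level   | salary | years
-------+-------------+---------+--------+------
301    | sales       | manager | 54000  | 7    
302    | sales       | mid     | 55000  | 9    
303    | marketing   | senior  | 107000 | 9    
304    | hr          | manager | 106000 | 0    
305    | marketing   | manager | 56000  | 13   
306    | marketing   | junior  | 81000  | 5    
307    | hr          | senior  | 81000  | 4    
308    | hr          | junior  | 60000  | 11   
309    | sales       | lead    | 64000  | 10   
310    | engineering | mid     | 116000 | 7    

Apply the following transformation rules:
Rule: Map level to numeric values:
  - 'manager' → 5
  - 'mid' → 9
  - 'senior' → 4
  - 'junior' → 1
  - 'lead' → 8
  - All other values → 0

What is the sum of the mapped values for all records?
51

Step 1: Apply mapping to each record
Step 2: Count by status:
  'manager': 3 records × 5 = 15
  'mid': 2 records × 9 = 18
  'senior': 2 records × 4 = 8
  'junior': 2 records × 1 = 2
  'lead': 1 records × 8 = 8
Step 3: Sum all mapped values = 51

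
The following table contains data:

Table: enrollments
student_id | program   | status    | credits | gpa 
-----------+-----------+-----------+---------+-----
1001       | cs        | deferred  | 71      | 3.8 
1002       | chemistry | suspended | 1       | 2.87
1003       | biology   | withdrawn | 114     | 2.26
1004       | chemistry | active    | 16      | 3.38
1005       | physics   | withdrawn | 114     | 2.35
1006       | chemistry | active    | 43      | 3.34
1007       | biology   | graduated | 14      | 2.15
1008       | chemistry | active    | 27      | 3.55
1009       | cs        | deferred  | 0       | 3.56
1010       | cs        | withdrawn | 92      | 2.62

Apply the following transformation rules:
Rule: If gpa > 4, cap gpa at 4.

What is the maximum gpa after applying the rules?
3.8

Step 1: Original maximum gpa = 3.8
Step 2: Check cap of 4 against maximum
Step 3: No records exceed the cap (max 3.8 <= cap 4), so no capping applies
Step 4: Maximum after transformation = 3.8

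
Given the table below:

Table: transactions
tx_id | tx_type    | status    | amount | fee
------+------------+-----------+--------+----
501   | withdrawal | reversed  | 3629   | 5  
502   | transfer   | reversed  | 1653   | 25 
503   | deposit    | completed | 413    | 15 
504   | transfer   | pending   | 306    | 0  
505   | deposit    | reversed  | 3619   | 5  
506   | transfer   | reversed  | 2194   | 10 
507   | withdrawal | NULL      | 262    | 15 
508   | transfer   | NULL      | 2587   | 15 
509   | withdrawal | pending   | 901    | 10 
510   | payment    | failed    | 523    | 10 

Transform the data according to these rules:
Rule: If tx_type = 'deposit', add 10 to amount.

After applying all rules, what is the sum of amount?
16107

Step 1: Count records where tx_type = 'deposit': 2
Step 2: Total bonus added: 2 × 10 = 20
Step 3: Original sum of amount: 16087
Step 4: Final sum = 16087 + 20 = 16107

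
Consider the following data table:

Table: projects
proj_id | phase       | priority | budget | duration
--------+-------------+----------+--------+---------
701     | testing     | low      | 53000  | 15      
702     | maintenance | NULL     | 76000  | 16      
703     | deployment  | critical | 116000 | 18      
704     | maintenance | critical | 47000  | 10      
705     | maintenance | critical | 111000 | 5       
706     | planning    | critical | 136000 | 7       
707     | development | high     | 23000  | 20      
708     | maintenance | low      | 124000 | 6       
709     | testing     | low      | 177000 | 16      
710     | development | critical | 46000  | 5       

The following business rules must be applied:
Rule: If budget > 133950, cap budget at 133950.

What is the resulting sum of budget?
863900

Step 1: 2 records have budget > 133950
Step 2: These records originally summed to 313000
Step 3: After capping: 2 × 133950 = 267900
Step 4: Unaffected records sum: 596000
Step 5: Final sum = 267900 + 596000 = 863900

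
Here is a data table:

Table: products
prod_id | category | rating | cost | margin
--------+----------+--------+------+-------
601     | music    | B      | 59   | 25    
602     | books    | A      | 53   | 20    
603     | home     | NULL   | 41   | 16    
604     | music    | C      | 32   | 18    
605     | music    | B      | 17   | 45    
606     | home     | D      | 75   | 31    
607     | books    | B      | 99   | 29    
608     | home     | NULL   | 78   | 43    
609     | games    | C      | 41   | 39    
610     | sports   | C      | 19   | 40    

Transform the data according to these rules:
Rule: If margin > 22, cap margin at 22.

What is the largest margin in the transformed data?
22

Step 1: Original maximum margin = 45
Step 2: Apply cap at 22
Step 3: 7 records had margin > 22 and were capped
Step 4: Maximum after transformation = 22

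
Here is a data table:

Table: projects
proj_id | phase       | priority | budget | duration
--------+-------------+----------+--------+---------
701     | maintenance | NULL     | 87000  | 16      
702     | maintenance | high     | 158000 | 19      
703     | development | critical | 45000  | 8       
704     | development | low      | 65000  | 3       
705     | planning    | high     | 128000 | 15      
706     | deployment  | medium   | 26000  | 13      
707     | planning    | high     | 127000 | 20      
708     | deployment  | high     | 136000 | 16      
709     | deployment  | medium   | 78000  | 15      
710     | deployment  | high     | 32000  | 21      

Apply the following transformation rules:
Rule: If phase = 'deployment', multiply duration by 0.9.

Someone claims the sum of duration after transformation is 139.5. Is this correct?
Yes, the result is correct.

Step 1: Calculate the correct sum after transformation
Step 2: Apply multiplier 0.9 to records where phase = 'deployment'
Step 3: Correct result = 139.5
Step 4: Claimed result = 139.5
Step 5: 139.5 = 139.5 ✓
Conclusion: The claimed result is correct.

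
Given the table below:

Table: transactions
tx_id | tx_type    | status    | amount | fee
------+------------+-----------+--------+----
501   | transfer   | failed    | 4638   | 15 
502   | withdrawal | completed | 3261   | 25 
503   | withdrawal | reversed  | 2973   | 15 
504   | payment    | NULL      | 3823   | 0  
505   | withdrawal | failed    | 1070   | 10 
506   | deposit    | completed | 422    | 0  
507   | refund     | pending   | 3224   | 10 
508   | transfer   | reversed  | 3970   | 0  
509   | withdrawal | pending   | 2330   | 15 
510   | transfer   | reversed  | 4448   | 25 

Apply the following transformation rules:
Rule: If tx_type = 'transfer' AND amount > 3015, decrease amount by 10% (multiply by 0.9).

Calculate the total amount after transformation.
28853.4

Step 1: Find records where tx_type = 'transfer' AND amount > 3015
Step 2: 3 records match, summing to 13056
Step 3: After multiplier: 13056 × 0.9 = 11750.4
Step 4: Unaffected records sum: 17103
Step 5: Final sum = 11750.4 + 17103 = 28853.4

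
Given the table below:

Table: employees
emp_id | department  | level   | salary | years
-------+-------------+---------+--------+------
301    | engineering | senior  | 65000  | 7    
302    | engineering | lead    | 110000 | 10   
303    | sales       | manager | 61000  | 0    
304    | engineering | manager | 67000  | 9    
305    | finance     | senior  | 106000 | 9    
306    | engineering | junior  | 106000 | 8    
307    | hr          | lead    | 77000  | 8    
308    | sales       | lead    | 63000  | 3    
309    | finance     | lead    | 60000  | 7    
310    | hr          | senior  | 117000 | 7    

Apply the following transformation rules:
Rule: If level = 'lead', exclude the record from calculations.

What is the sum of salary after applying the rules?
522000

Step 1: Identify records where level = 'lead'
Step 2: The excluded records sum to 310000
Step 3: Original total salary = 832000
Step 4: Remaining total = 832000 - 310000 = 522000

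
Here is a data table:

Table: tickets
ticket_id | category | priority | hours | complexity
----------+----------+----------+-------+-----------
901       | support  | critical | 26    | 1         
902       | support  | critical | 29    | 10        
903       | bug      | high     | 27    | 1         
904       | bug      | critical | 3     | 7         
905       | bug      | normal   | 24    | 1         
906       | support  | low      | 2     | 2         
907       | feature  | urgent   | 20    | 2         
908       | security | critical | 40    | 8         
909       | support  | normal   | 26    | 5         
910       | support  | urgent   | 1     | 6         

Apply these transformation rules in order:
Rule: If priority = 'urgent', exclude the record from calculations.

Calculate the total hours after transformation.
177

Step 1: Identify records where priority = 'urgent'
Step 2: The excluded records sum to 21
Step 3: Original total hours = 198
Step 4: Remaining total = 198 - 21 = 177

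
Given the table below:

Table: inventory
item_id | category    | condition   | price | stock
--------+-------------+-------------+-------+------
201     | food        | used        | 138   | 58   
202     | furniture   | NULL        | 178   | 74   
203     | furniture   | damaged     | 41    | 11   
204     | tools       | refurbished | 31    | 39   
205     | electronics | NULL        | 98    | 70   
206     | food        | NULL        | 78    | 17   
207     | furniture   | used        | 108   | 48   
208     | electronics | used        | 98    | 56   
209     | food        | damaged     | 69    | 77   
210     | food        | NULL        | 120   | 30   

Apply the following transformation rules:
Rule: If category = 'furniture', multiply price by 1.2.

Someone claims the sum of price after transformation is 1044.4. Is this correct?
No, the correct result is 1024.4.

Step 1: Calculate the correct sum after transformation
Step 2: Apply multiplier 1.2 to records where category = 'furniture'
Step 3: Correct result = 1024.4
Step 4: Claimed result = 1044.4
Step 5: 1024.4 ≠ 1044.4
Conclusion: The claimed result is incorrect. The correct answer is 1024.4.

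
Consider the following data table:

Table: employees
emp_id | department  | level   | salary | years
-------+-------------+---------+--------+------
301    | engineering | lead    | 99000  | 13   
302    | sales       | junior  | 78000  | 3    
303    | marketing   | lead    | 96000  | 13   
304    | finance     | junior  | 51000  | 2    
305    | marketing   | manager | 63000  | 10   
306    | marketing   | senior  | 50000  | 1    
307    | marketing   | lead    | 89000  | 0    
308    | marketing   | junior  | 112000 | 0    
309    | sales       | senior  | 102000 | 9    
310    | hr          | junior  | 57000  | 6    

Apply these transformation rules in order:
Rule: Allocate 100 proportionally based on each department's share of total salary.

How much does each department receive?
engineering: 12.42, finance: 6.4, hr: 7.15, marketing: 51.44, sales: 22.58

Step 1: Calculate total salary = 797000
Step 2: Calculate each department's proportion:
  engineering: 99000/797000 = 12.42% → 12.42
  finance: 51000/797000 = 6.40% → 6.4
  hr: 57000/797000 = 7.15% → 7.15
  marketing: 410000/797000 = 51.44% → 51.44
  sales: 180000/797000 = 22.58% → 22.58
Step 3: Verify: sum of allocations ≈ 100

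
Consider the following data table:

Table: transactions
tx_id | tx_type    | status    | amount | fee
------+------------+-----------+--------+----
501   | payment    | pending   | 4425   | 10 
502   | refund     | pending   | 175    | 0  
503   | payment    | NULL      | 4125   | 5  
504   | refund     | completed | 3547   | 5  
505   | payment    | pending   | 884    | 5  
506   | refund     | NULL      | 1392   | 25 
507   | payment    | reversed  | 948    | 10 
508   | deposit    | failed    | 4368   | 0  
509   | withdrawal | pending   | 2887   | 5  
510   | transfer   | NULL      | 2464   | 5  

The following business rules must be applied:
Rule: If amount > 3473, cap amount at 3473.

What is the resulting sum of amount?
22642

Step 1: 4 records have amount > 3473
Step 2: These records originally summed to 16465
Step 3: After capping: 4 × 3473 = 13892
Step 4: Unaffected records sum: 8750
Step 5: Final sum = 13892 + 8750 = 22642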